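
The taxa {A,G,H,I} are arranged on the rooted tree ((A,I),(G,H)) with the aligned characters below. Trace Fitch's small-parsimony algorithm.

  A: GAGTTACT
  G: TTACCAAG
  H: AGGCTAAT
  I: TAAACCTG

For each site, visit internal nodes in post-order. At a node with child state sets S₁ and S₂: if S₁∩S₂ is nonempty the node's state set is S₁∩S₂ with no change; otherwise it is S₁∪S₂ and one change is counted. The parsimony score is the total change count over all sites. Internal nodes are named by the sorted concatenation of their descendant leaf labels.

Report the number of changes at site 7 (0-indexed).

2

AI@0: {G} ∪ {T} = {G,T} (union, +1)
GH@0: {T} ∪ {A} = {A,T} (union, +1)
AGHI@0: {G,T} ∩ {A,T} = {T} (intersection, +0)
AI@1: {A} ∩ {A} = {A} (intersection, +0)
GH@1: {T} ∪ {G} = {G,T} (union, +1)
AGHI@1: {A} ∪ {G,T} = {A,G,T} (union, +1)
AI@2: {G} ∪ {A} = {A,G} (union, +1)
GH@2: {A} ∪ {G} = {A,G} (union, +1)
AGHI@2: {A,G} ∩ {A,G} = {A,G} (intersection, +0)
AI@3: {T} ∪ {A} = {A,T} (union, +1)
GH@3: {C} ∩ {C} = {C} (intersection, +0)
AGHI@3: {A,T} ∪ {C} = {A,C,T} (union, +1)
AI@4: {T} ∪ {C} = {C,T} (union, +1)
GH@4: {C} ∪ {T} = {C,T} (union, +1)
AGHI@4: {C,T} ∩ {C,T} = {C,T} (intersection, +0)
AI@5: {A} ∪ {C} = {A,C} (union, +1)
GH@5: {A} ∩ {A} = {A} (intersection, +0)
AGHI@5: {A,C} ∩ {A} = {A} (intersection, +0)
AI@6: {C} ∪ {T} = {C,T} (union, +1)
GH@6: {A} ∩ {A} = {A} (intersection, +0)
AGHI@6: {C,T} ∪ {A} = {A,C,T} (union, +1)
AI@7: {T} ∪ {G} = {G,T} (union, +1)
GH@7: {G} ∪ {T} = {G,T} (union, +1)
AGHI@7: {G,T} ∩ {G,T} = {G,T} (intersection, +0)
per-site changes: [2, 2, 2, 2, 2, 1, 2, 2]; total = 15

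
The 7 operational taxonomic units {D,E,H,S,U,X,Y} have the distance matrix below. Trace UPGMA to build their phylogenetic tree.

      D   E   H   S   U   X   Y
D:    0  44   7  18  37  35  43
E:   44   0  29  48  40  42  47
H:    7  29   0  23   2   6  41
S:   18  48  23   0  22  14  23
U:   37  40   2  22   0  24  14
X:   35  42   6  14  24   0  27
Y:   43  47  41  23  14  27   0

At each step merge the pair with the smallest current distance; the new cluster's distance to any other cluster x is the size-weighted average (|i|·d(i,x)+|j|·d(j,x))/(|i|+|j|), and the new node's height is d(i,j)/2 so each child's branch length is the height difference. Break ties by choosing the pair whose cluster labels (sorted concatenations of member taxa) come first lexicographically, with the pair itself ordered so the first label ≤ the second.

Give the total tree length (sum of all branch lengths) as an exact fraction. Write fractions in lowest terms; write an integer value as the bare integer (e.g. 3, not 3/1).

2579/30

step 1: merge (H,U) at d=2; branch lengths H→1, U→1; new cluster HU
  updated: d(D,HU)=22, d(E,HU)=69/2, d(HU,S)=45/2, d(HU,X)=15, d(HU,Y)=55/2
step 2: merge (S,X) at d=14; branch lengths S→7, X→7; new cluster SX
  updated: d(D,SX)=53/2, d(E,SX)=45, d(HU,SX)=75/4, d(SX,Y)=25
step 3: merge (HU,SX) at d=75/4; branch lengths HU→67/8, SX→19/8; new cluster HSUX
  updated: d(D,HSUX)=97/4, d(E,HSUX)=159/4, d(HSUX,Y)=105/4
step 4: merge (D,HSUX) at d=97/4; branch lengths D→97/8, HSUX→11/4; new cluster DHSUX
  updated: d(DHSUX,E)=203/5, d(DHSUX,Y)=148/5
step 5: merge (DHSUX,Y) at d=148/5; branch lengths DHSUX→107/40, Y→74/5; new cluster DHSUXY
  updated: d(DHSUXY,E)=125/3
step 6: merge (DHSUXY,E) at d=125/3; branch lengths DHSUXY→181/30, E→125/6; new cluster DEHSUXY
final tree: (((D:97/8,((H:1,U:1):67/8,(S:7,X:7):19/8):11/4):107/40,Y:74/5):181/30,E:125/6)
total length: 2579/30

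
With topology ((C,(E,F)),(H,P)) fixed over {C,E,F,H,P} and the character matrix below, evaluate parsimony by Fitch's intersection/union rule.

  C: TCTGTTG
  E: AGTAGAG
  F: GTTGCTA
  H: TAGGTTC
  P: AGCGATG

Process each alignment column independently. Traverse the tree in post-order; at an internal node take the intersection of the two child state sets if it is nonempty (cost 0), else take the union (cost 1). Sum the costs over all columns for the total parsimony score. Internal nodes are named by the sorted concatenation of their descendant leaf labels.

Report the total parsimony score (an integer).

15

EF@0: {A} ∪ {G} = {A,G} (union, +1)
CEF@0: {T} ∪ {A,G} = {A,G,T} (union, +1)
HP@0: {T} ∪ {A} = {A,T} (union, +1)
CEFHP@0: {A,G,T} ∩ {A,T} = {A,T} (intersection, +0)
EF@1: {G} ∪ {T} = {G,T} (union, +1)
CEF@1: {C} ∪ {G,T} = {C,G,T} (union, +1)
HP@1: {A} ∪ {G} = {A,G} (union, +1)
CEFHP@1: {C,G,T} ∩ {A,G} = {G} (intersection, +0)
EF@2: {T} ∩ {T} = {T} (intersection, +0)
CEF@2: {T} ∩ {T} = {T} (intersection, +0)
HP@2: {G} ∪ {C} = {C,G} (union, +1)
CEFHP@2: {T} ∪ {C,G} = {C,G,T} (union, +1)
EF@3: {A} ∪ {G} = {A,G} (union, +1)
CEF@3: {G} ∩ {A,G} = {G} (intersection, +0)
HP@3: {G} ∩ {G} = {G} (intersection, +0)
CEFHP@3: {G} ∩ {G} = {G} (intersection, +0)
EF@4: {G} ∪ {C} = {C,G} (union, +1)
CEF@4: {T} ∪ {C,G} = {C,G,T} (union, +1)
HP@4: {T} ∪ {A} = {A,T} (union, +1)
CEFHP@4: {C,G,T} ∩ {A,T} = {T} (intersection, +0)
EF@5: {A} ∪ {T} = {A,T} (union, +1)
CEF@5: {T} ∩ {A,T} = {T} (intersection, +0)
HP@5: {T} ∩ {T} = {T} (intersection, +0)
CEFHP@5: {T} ∩ {T} = {T} (intersection, +0)
EF@6: {G} ∪ {A} = {A,G} (union, +1)
CEF@6: {G} ∩ {A,G} = {G} (intersection, +0)
HP@6: {C} ∪ {G} = {C,G} (union, +1)
CEFHP@6: {G} ∩ {C,G} = {G} (intersection, +0)
per-site changes: [3, 3, 2, 1, 3, 1, 2]; total = 15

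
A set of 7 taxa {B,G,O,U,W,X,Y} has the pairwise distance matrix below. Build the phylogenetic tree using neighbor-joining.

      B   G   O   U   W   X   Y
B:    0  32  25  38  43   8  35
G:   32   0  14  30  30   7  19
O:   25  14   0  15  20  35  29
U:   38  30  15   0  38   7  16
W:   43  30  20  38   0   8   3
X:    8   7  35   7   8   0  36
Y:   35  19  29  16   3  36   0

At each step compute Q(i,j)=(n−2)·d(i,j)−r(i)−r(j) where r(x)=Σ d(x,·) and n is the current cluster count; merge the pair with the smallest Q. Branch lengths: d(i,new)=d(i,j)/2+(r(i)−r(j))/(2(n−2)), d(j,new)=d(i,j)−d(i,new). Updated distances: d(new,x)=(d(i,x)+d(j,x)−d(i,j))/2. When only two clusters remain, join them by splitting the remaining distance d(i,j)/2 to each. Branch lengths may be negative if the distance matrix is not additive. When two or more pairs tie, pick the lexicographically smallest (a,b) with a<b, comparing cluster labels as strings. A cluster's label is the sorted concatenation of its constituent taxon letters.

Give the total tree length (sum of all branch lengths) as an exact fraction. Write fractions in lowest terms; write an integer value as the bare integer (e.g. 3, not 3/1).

1. join W+Y (d=3, Q=-265) ⇒ WY; edges |W|=19/10, |Y|=11/10
  updated: d(B,WY)=75/2, d(G,WY)=23, d(O,WY)=23, d(U,WY)=51/2, d(WY,X)=41/2
2. join B+X (d=8, Q=-186) ⇒ BX; edges |B|=95/8, |X|=-31/8
  updated: d(BX,G)=31/2, d(BX,O)=26, d(BX,U)=37/2, d(BX,WY)=25
3. join O+U (d=15, Q=-122) ⇒ OU; edges |O|=17/3, |U|=28/3
  updated: d(BX,OU)=59/4, d(G,OU)=29/2, d(OU,WY)=67/4
4. join BX+G (d=31/2, Q=-309/4) ⇒ BGX; edges |BX|=133/16, |G|=115/16
  updated: d(BGX,OU)=55/8, d(BGX,WY)=65/4
5. join BGX+OU (d=55/8, Q=-319/8) ⇒ BGOUX; edges |BGX|=51/16, |OU|=59/16
  updated: d(BGOUX,WY)=209/16
6. join BGOUX+WY (d=209/16) ⇒ BGOUWXY; edges |BGOUX|=209/32, |WY|=209/32
final tree: ((((B:95/8,X:-31/8):133/16,G:115/16):51/16,(O:17/3,U:28/3):59/16):209/32,(W:19/10,Y:11/10):209/32)
total length: 983/16

983/16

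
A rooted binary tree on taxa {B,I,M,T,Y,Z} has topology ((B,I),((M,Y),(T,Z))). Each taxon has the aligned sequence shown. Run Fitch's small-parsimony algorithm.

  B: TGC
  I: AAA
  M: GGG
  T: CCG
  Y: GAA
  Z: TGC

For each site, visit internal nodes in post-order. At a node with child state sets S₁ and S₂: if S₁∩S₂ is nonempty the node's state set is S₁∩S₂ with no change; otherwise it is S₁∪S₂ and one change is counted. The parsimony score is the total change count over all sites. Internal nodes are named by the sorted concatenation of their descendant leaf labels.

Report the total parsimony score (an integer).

site 0, node BI: B={T} ∪ I={A} → {A,T} (+1)
site 0, node MY: M={G} ∩ Y={G} → {G} (+0)
site 0, node TZ: T={C} ∪ Z={T} → {C,T} (+1)
site 0, node MTYZ: MY={G} ∪ TZ={C,T} → {C,G,T} (+1)
site 0, node BIMTYZ: BI={A,T} ∩ MTYZ={C,G,T} → {T} (+0)
site 1, node BI: B={G} ∪ I={A} → {A,G} (+1)
site 1, node MY: M={G} ∪ Y={A} → {A,G} (+1)
site 1, node TZ: T={C} ∪ Z={G} → {C,G} (+1)
site 1, node MTYZ: MY={A,G} ∩ TZ={C,G} → {G} (+0)
site 1, node BIMTYZ: BI={A,G} ∩ MTYZ={G} → {G} (+0)
site 2, node BI: B={C} ∪ I={A} → {A,C} (+1)
site 2, node MY: M={G} ∪ Y={A} → {A,G} (+1)
site 2, node TZ: T={G} ∪ Z={C} → {C,G} (+1)
site 2, node MTYZ: MY={A,G} ∩ TZ={C,G} → {G} (+0)
site 2, node BIMTYZ: BI={A,C} ∪ MTYZ={G} → {A,C,G} (+1)
per-site changes: [3, 3, 4]; total = 10

10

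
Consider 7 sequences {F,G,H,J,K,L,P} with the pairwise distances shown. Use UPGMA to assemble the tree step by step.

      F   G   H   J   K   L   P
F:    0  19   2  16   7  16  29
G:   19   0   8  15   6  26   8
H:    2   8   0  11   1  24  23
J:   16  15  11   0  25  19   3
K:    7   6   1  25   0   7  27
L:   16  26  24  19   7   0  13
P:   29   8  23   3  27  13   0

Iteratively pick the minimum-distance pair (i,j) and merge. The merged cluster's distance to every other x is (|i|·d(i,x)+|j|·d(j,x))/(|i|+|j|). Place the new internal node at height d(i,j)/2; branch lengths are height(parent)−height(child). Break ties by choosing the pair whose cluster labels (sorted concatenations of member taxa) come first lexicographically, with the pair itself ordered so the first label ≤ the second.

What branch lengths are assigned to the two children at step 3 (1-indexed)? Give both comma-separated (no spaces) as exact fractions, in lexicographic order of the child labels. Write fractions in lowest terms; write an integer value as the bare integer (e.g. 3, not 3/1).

iteration 1: select H,K (d=1); attach at lengths (1/2, 1/2); label the merged cluster HK
  updated: d(F,HK)=9/2, d(G,HK)=7, d(HK,J)=18, d(HK,L)=31/2, d(HK,P)=25
iteration 2: select J,P (d=3); attach at lengths (3/2, 3/2); label the merged cluster JP
  updated: d(F,JP)=45/2, d(G,JP)=23/2, d(HK,JP)=43/2, d(JP,L)=16
iteration 3: select F,HK (d=9/2); attach at lengths (9/4, 7/4); label the merged cluster FHK
  updated: d(FHK,G)=11, d(FHK,JP)=131/6, d(FHK,L)=47/3
iteration 4: select FHK,G (d=11); attach at lengths (13/4, 11/2); label the merged cluster FGHK
  updated: d(FGHK,JP)=77/4, d(FGHK,L)=73/4
iteration 5: select JP,L (d=16); attach at lengths (13/2, 8); label the merged cluster JLP
  updated: d(FGHK,JLP)=227/12
iteration 6: select FGHK,JLP (d=227/12); attach at lengths (95/24, 35/24); label the merged cluster FGHJKLP
final tree: (((F:9/4,(H:1/2,K:1/2):7/4):13/4,G:11/2):95/24,((J:3/2,P:3/2):13/2,L:8):35/24)
total length: 110/3

9/4,7/4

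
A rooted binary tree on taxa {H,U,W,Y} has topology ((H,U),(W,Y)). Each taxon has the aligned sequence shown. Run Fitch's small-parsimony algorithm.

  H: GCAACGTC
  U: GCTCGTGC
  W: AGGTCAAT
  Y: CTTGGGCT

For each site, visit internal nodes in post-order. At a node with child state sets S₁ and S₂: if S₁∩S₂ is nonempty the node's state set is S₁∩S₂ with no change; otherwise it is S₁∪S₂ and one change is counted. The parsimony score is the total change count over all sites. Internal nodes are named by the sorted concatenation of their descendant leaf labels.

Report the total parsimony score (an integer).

17

site 0, node HU: H={G} ∩ U={G} → {G} (+0)
site 0, node WY: W={A} ∪ Y={C} → {A,C} (+1)
site 0, node HUWY: HU={G} ∪ WY={A,C} → {A,C,G} (+1)
site 1, node HU: H={C} ∩ U={C} → {C} (+0)
site 1, node WY: W={G} ∪ Y={T} → {G,T} (+1)
site 1, node HUWY: HU={C} ∪ WY={G,T} → {C,G,T} (+1)
site 2, node HU: H={A} ∪ U={T} → {A,T} (+1)
site 2, node WY: W={G} ∪ Y={T} → {G,T} (+1)
site 2, node HUWY: HU={A,T} ∩ WY={G,T} → {T} (+0)
site 3, node HU: H={A} ∪ U={C} → {A,C} (+1)
site 3, node WY: W={T} ∪ Y={G} → {G,T} (+1)
site 3, node HUWY: HU={A,C} ∪ WY={G,T} → {A,C,G,T} (+1)
site 4, node HU: H={C} ∪ U={G} → {C,G} (+1)
site 4, node WY: W={C} ∪ Y={G} → {C,G} (+1)
site 4, node HUWY: HU={C,G} ∩ WY={C,G} → {C,G} (+0)
site 5, node HU: H={G} ∪ U={T} → {G,T} (+1)
site 5, node WY: W={A} ∪ Y={G} → {A,G} (+1)
site 5, node HUWY: HU={G,T} ∩ WY={A,G} → {G} (+0)
site 6, node HU: H={T} ∪ U={G} → {G,T} (+1)
site 6, node WY: W={A} ∪ Y={C} → {A,C} (+1)
site 6, node HUWY: HU={G,T} ∪ WY={A,C} → {A,C,G,T} (+1)
site 7, node HU: H={C} ∩ U={C} → {C} (+0)
site 7, node WY: W={T} ∩ Y={T} → {T} (+0)
site 7, node HUWY: HU={C} ∪ WY={T} → {C,T} (+1)
per-site changes: [2, 2, 2, 3, 2, 2, 3, 1]; total = 17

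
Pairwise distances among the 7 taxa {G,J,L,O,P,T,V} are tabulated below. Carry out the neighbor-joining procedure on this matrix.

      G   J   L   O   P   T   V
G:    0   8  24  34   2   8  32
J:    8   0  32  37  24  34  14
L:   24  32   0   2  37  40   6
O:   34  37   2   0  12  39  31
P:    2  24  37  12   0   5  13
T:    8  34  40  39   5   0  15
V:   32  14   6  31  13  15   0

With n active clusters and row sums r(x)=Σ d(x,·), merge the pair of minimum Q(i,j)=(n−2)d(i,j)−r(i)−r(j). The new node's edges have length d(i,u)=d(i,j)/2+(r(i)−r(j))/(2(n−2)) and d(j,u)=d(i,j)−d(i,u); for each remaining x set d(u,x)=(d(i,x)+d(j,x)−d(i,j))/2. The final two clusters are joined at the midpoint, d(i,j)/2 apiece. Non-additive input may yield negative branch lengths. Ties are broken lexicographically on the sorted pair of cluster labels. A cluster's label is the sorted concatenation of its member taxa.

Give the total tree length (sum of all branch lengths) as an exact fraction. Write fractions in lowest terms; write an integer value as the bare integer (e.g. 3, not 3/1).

50

iteration 1: select L,O (d=2, Q=-286); attach at lengths (-2/5, 12/5); label the merged cluster LO
  updated: d(G,LO)=28, d(J,LO)=67/2, d(LO,P)=47/2, d(LO,T)=77/2, d(LO,V)=35/2
iteration 2: select LO,V (d=35/2, Q=-325/2); attach at lengths (239/16, 41/16); label the merged cluster LOV
  updated: d(G,LOV)=85/4, d(J,LOV)=15, d(LOV,P)=19/2, d(LOV,T)=18
iteration 3: select J,LOV (d=15, Q=-399/4); attach at lengths (83/8, 37/8); label the merged cluster JLOV
  updated: d(G,JLOV)=57/8, d(JLOV,P)=37/4, d(JLOV,T)=37/2
iteration 4: select G,JLOV (d=57/8, Q=-151/4); attach at lengths (-7/8, 8); label the merged cluster GJLOV
  updated: d(GJLOV,P)=33/16, d(GJLOV,T)=155/16
iteration 5: select GJLOV,P (d=33/16, Q=-67/4); attach at lengths (27/8, -21/16); label the merged cluster GJLOPV
  updated: d(GJLOPV,T)=101/16
iteration 6: select GJLOPV,T (d=101/16); attach at lengths (101/32, 101/32); label the merged cluster GJLOPTV
final tree: (((G:-7/8,(J:83/8,((L:-2/5,O:12/5):239/16,V:41/16):37/8):8):27/8,P:-21/16):101/32,T:101/32)
total length: 50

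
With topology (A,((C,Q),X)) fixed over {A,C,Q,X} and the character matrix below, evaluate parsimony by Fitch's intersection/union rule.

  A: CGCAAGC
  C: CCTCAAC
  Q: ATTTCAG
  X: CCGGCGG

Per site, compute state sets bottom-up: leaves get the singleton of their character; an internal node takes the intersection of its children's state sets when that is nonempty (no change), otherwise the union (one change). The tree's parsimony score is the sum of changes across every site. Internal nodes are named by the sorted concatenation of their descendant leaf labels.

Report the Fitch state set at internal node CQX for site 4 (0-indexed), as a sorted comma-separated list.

C

site 0, node CQ: C={C} ∪ Q={A} → {A,C} (+1)
site 0, node CQX: CQ={A,C} ∩ X={C} → {C} (+0)
site 0, node ACQX: A={C} ∩ CQX={C} → {C} (+0)
site 1, node CQ: C={C} ∪ Q={T} → {C,T} (+1)
site 1, node CQX: CQ={C,T} ∩ X={C} → {C} (+0)
site 1, node ACQX: A={G} ∪ CQX={C} → {C,G} (+1)
site 2, node CQ: C={T} ∩ Q={T} → {T} (+0)
site 2, node CQX: CQ={T} ∪ X={G} → {G,T} (+1)
site 2, node ACQX: A={C} ∪ CQX={G,T} → {C,G,T} (+1)
site 3, node CQ: C={C} ∪ Q={T} → {C,T} (+1)
site 3, node CQX: CQ={C,T} ∪ X={G} → {C,G,T} (+1)
site 3, node ACQX: A={A} ∪ CQX={C,G,T} → {A,C,G,T} (+1)
site 4, node CQ: C={A} ∪ Q={C} → {A,C} (+1)
site 4, node CQX: CQ={A,C} ∩ X={C} → {C} (+0)
site 4, node ACQX: A={A} ∪ CQX={C} → {A,C} (+1)
site 5, node CQ: C={A} ∩ Q={A} → {A} (+0)
site 5, node CQX: CQ={A} ∪ X={G} → {A,G} (+1)
site 5, node ACQX: A={G} ∩ CQX={A,G} → {G} (+0)
site 6, node CQ: C={C} ∪ Q={G} → {C,G} (+1)
site 6, node CQX: CQ={C,G} ∩ X={G} → {G} (+0)
site 6, node ACQX: A={C} ∪ CQX={G} → {C,G} (+1)
per-site changes: [1, 2, 2, 3, 2, 1, 2]; total = 13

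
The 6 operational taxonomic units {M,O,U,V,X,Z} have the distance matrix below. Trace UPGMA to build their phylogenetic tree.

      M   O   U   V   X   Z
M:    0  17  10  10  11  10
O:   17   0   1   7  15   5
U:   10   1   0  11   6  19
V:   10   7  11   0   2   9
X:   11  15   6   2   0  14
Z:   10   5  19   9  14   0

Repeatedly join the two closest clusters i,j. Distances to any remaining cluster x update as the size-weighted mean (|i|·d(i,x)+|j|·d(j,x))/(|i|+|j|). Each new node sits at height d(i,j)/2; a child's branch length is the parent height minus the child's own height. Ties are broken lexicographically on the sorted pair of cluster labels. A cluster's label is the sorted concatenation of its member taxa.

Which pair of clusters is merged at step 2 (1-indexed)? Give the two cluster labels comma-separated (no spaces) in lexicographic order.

step 1: merge (O,U) at d=1; branch lengths O→1/2, U→1/2; new cluster OU
  updated: d(M,OU)=27/2, d(OU,V)=9, d(OU,X)=21/2, d(OU,Z)=12
step 2: merge (V,X) at d=2; branch lengths V→1, X→1; new cluster VX
  updated: d(M,VX)=21/2, d(OU,VX)=39/4, d(VX,Z)=23/2
step 3: merge (OU,VX) at d=39/4; branch lengths OU→35/8, VX→31/8; new cluster OUVX
  updated: d(M,OUVX)=12, d(OUVX,Z)=47/4
step 4: merge (M,Z) at d=10; branch lengths M→5, Z→5; new cluster MZ
  updated: d(MZ,OUVX)=95/8
step 5: merge (MZ,OUVX) at d=95/8; branch lengths MZ→15/16, OUVX→17/16; new cluster MOUVXZ
final tree: ((M:5,Z:5):15/16,((O:1/2,U:1/2):35/8,(V:1,X:1):31/8):17/16)
total length: 93/4

V,X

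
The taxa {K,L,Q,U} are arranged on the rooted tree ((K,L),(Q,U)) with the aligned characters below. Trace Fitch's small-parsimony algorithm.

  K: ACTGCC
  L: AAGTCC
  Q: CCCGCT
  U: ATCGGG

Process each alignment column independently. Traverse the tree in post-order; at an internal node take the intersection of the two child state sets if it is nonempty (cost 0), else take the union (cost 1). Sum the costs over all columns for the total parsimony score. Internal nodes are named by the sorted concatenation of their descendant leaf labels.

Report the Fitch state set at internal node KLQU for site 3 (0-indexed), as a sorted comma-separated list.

[col 0] KL: children K:{A}, L:{A} ∩→ {A}; cost 0
[col 0] QU: children Q:{C}, U:{A} ∪→ {A,C}; cost 1
[col 0] KLQU: children KL:{A}, QU:{A,C} ∩→ {A}; cost 0
[col 1] KL: children K:{C}, L:{A} ∪→ {A,C}; cost 1
[col 1] QU: children Q:{C}, U:{T} ∪→ {C,T}; cost 1
[col 1] KLQU: children KL:{A,C}, QU:{C,T} ∩→ {C}; cost 0
[col 2] KL: children K:{T}, L:{G} ∪→ {G,T}; cost 1
[col 2] QU: children Q:{C}, U:{C} ∩→ {C}; cost 0
[col 2] KLQU: children KL:{G,T}, QU:{C} ∪→ {C,G,T}; cost 1
[col 3] KL: children K:{G}, L:{T} ∪→ {G,T}; cost 1
[col 3] QU: children Q:{G}, U:{G} ∩→ {G}; cost 0
[col 3] KLQU: children KL:{G,T}, QU:{G} ∩→ {G}; cost 0
[col 4] KL: children K:{C}, L:{C} ∩→ {C}; cost 0
[col 4] QU: children Q:{C}, U:{G} ∪→ {C,G}; cost 1
[col 4] KLQU: children KL:{C}, QU:{C,G} ∩→ {C}; cost 0
[col 5] KL: children K:{C}, L:{C} ∩→ {C}; cost 0
[col 5] QU: children Q:{T}, U:{G} ∪→ {G,T}; cost 1
[col 5] KLQU: children KL:{C}, QU:{G,T} ∪→ {C,G,T}; cost 1
per-site changes: [1, 2, 2, 1, 1, 2]; total = 9

G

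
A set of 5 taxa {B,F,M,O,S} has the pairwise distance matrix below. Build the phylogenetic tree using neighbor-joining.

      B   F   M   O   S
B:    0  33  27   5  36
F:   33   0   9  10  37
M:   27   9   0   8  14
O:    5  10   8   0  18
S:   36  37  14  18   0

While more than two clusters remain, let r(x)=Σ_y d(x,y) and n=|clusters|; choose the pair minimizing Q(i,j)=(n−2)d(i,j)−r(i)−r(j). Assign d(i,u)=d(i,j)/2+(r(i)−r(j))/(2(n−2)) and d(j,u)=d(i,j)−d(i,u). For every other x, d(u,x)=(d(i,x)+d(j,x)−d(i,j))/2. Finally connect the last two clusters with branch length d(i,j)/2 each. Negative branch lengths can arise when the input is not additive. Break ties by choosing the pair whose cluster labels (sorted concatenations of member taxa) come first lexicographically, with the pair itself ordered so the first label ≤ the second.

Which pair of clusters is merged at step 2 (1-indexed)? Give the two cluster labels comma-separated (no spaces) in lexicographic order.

BO,F

iteration 1: select B,O (d=5, Q=-127); attach at lengths (25/2, -15/2); label the merged cluster BO
  updated: d(BO,F)=19, d(BO,M)=15, d(BO,S)=49/2
iteration 2: select BO,F (d=19, Q=-171/2); attach at lengths (63/8, 89/8); label the merged cluster BFO
  updated: d(BFO,M)=5/2, d(BFO,S)=85/4
iteration 3: select BFO,M (d=5/2, Q=-151/4); attach at lengths (39/8, -19/8); label the merged cluster BFMO
  updated: d(BFMO,S)=131/8
iteration 4: select BFMO,S (d=131/8); attach at lengths (131/16, 131/16); label the merged cluster BFMOS
final tree: ((((B:25/2,O:-15/2):63/8,F:89/8):39/8,M:-19/8):131/16,S:131/16)
total length: 343/8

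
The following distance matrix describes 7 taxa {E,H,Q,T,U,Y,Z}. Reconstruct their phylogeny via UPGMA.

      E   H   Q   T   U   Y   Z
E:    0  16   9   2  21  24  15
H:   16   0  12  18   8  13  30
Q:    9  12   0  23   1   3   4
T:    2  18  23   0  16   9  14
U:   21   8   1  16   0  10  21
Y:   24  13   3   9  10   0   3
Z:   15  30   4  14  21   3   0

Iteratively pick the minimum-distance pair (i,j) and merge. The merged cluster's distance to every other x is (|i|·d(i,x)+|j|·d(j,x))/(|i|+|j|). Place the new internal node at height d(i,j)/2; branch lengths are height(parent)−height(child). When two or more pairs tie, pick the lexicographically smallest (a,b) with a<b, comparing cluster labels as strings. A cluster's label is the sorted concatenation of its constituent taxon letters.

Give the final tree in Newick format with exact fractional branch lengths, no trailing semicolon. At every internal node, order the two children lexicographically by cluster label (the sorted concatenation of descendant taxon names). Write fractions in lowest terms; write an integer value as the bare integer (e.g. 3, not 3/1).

((E:1,T:1):29/4,(H:63/8,((Q:1/2,U:1/2):17/4,(Y:3/2,Z:3/2):13/4):25/8):3/8)

1. join Q+U (d=1) ⇒ QU; edges |Q|=1/2, |U|=1/2
  updated: d(E,QU)=15, d(H,QU)=10, d(QU,T)=39/2, d(QU,Y)=13/2, d(QU,Z)=25/2
2. join E+T (d=2) ⇒ ET; edges |E|=1, |T|=1
  updated: d(ET,H)=17, d(ET,QU)=69/4, d(ET,Y)=33/2, d(ET,Z)=29/2
3. join Y+Z (d=3) ⇒ YZ; edges |Y|=3/2, |Z|=3/2
  updated: d(ET,YZ)=31/2, d(H,YZ)=43/2, d(QU,YZ)=19/2
4. join QU+YZ (d=19/2) ⇒ QUYZ; edges |QU|=17/4, |YZ|=13/4
  updated: d(ET,QUYZ)=131/8, d(H,QUYZ)=63/4
5. join H+QUYZ (d=63/4) ⇒ HQUYZ; edges |H|=63/8, |QUYZ|=25/8
  updated: d(ET,HQUYZ)=33/2
6. join ET+HQUYZ (d=33/2) ⇒ EHQTUYZ; edges |ET|=29/4, |HQUYZ|=3/8
final tree: ((E:1,T:1):29/4,(H:63/8,((Q:1/2,U:1/2):17/4,(Y:3/2,Z:3/2):13/4):25/8):3/8)
total length: 257/8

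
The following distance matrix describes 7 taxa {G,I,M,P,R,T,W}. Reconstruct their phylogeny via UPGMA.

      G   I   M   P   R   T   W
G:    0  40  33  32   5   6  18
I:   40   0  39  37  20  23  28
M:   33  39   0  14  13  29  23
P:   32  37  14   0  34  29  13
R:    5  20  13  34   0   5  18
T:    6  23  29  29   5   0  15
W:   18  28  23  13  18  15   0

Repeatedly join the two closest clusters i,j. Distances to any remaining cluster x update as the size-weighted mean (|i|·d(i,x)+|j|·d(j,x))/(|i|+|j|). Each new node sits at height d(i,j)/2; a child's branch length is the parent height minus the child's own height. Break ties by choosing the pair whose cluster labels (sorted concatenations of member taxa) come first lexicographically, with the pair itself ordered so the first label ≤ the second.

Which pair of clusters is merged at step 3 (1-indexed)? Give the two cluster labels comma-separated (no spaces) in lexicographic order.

P,W

iteration 1: select G,R (d=5); attach at lengths (5/2, 5/2); label the merged cluster GR
  updated: d(GR,I)=30, d(GR,M)=23, d(GR,P)=33, d(GR,T)=11/2, d(GR,W)=18
iteration 2: select GR,T (d=11/2); attach at lengths (1/4, 11/4); label the merged cluster GRT
  updated: d(GRT,I)=83/3, d(GRT,M)=25, d(GRT,P)=95/3, d(GRT,W)=17
iteration 3: select P,W (d=13); attach at lengths (13/2, 13/2); label the merged cluster PW
  updated: d(GRT,PW)=73/3, d(I,PW)=65/2, d(M,PW)=37/2
iteration 4: select M,PW (d=37/2); attach at lengths (37/4, 11/4); label the merged cluster MPW
  updated: d(GRT,MPW)=221/9, d(I,MPW)=104/3
iteration 5: select GRT,MPW (d=221/9); attach at lengths (343/36, 109/36); label the merged cluster GMPRTW
  updated: d(GMPRTW,I)=187/6
iteration 6: select GMPRTW,I (d=187/6); attach at lengths (119/36, 187/12); label the merged cluster GIMPRTW
final tree: ((((G:5/2,R:5/2):1/4,T:11/4):343/36,(M:37/4,(P:13/2,W:13/2):11/4):109/36):119/36,I:187/12)
total length: 580/9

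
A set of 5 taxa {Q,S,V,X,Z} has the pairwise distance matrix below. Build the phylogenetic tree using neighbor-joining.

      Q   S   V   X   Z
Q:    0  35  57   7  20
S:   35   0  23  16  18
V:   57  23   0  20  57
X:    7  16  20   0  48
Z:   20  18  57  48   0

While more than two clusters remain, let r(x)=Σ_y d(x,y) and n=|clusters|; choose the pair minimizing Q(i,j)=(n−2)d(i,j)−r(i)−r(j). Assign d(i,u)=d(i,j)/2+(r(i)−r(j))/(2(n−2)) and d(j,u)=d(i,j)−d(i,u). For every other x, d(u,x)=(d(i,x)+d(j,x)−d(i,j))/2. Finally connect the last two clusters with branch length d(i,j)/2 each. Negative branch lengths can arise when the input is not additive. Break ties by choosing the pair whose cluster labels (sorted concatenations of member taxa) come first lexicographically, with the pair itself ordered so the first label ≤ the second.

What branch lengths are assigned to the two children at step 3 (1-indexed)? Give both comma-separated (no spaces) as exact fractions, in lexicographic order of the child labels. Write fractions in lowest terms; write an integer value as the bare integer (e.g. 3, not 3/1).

61/8,153/8

iteration 1: select Q,Z (d=20, Q=-202); attach at lengths (6, 14); label the merged cluster QZ
  updated: d(QZ,S)=33/2, d(QZ,V)=47, d(QZ,X)=35/2
iteration 2: select QZ,S (d=33/2, Q=-207/2); attach at lengths (117/8, 15/8); label the merged cluster QSZ
  updated: d(QSZ,V)=107/4, d(QSZ,X)=17/2
iteration 3: select QSZ,V (d=107/4, Q=-221/4); attach at lengths (61/8, 153/8); label the merged cluster QSVZ
  updated: d(QSVZ,X)=7/8
iteration 4: select QSVZ,X (d=7/8); attach at lengths (7/16, 7/16); label the merged cluster QSVXZ
final tree: ((((Q:6,Z:14):117/8,S:15/8):61/8,V:153/8):7/16,X:7/16)
total length: 513/8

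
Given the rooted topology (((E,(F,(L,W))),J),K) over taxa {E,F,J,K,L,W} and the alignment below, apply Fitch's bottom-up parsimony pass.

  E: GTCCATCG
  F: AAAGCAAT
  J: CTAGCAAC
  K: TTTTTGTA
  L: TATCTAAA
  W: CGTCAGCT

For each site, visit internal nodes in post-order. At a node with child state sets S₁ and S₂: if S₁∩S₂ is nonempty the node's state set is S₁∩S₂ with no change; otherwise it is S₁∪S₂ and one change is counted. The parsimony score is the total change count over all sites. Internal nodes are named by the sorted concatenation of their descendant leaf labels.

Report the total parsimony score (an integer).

26

site 0, node LW: L={T} ∪ W={C} → {C,T} (+1)
site 0, node FLW: F={A} ∪ LW={C,T} → {A,C,T} (+1)
site 0, node EFLW: E={G} ∪ FLW={A,C,T} → {A,C,G,T} (+1)
site 0, node EFJLW: EFLW={A,C,G,T} ∩ J={C} → {C} (+0)
site 0, node EFJKLW: EFJLW={C} ∪ K={T} → {C,T} (+1)
site 1, node LW: L={A} ∪ W={G} → {A,G} (+1)
site 1, node FLW: F={A} ∩ LW={A,G} → {A} (+0)
site 1, node EFLW: E={T} ∪ FLW={A} → {A,T} (+1)
site 1, node EFJLW: EFLW={A,T} ∩ J={T} → {T} (+0)
site 1, node EFJKLW: EFJLW={T} ∩ K={T} → {T} (+0)
site 2, node LW: L={T} ∩ W={T} → {T} (+0)
site 2, node FLW: F={A} ∪ LW={T} → {A,T} (+1)
site 2, node EFLW: E={C} ∪ FLW={A,T} → {A,C,T} (+1)
site 2, node EFJLW: EFLW={A,C,T} ∩ J={A} → {A} (+0)
site 2, node EFJKLW: EFJLW={A} ∪ K={T} → {A,T} (+1)
site 3, node LW: L={C} ∩ W={C} → {C} (+0)
site 3, node FLW: F={G} ∪ LW={C} → {C,G} (+1)
site 3, node EFLW: E={C} ∩ FLW={C,G} → {C} (+0)
site 3, node EFJLW: EFLW={C} ∪ J={G} → {C,G} (+1)
site 3, node EFJKLW: EFJLW={C,G} ∪ K={T} → {C,G,T} (+1)
site 4, node LW: L={T} ∪ W={A} → {A,T} (+1)
site 4, node FLW: F={C} ∪ LW={A,T} → {A,C,T} (+1)
site 4, node EFLW: E={A} ∩ FLW={A,C,T} → {A} (+0)
site 4, node EFJLW: EFLW={A} ∪ J={C} → {A,C} (+1)
site 4, node EFJKLW: EFJLW={A,C} ∪ K={T} → {A,C,T} (+1)
site 5, node LW: L={A} ∪ W={G} → {A,G} (+1)
site 5, node FLW: F={A} ∩ LW={A,G} → {A} (+0)
site 5, node EFLW: E={T} ∪ FLW={A} → {A,T} (+1)
site 5, node EFJLW: EFLW={A,T} ∩ J={A} → {A} (+0)
site 5, node EFJKLW: EFJLW={A} ∪ K={G} → {A,G} (+1)
site 6, node LW: L={A} ∪ W={C} → {A,C} (+1)
site 6, node FLW: F={A} ∩ LW={A,C} → {A} (+0)
site 6, node EFLW: E={C} ∪ FLW={A} → {A,C} (+1)
site 6, node EFJLW: EFLW={A,C} ∩ J={A} → {A} (+0)
site 6, node EFJKLW: EFJLW={A} ∪ K={T} → {A,T} (+1)
site 7, node LW: L={A} ∪ W={T} → {A,T} (+1)
site 7, node FLW: F={T} ∩ LW={A,T} → {T} (+0)
site 7, node EFLW: E={G} ∪ FLW={T} → {G,T} (+1)
site 7, node EFJLW: EFLW={G,T} ∪ J={C} → {C,G,T} (+1)
site 7, node EFJKLW: EFJLW={C,G,T} ∪ K={A} → {A,C,G,T} (+1)
per-site changes: [4, 2, 3, 3, 4, 3, 3, 4]; total = 26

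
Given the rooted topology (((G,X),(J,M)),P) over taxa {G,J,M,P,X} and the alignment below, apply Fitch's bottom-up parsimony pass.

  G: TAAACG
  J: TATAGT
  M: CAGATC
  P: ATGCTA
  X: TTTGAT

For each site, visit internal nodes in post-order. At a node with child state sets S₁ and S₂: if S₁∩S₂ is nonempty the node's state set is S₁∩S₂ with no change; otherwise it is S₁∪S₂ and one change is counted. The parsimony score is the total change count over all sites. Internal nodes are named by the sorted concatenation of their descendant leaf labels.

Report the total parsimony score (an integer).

15

[col 0] GX: children G:{T}, X:{T} ∩→ {T}; cost 0
[col 0] JM: children J:{T}, M:{C} ∪→ {C,T}; cost 1
[col 0] GJMX: children GX:{T}, JM:{C,T} ∩→ {T}; cost 0
[col 0] GJMPX: children GJMX:{T}, P:{A} ∪→ {A,T}; cost 1
[col 1] GX: children G:{A}, X:{T} ∪→ {A,T}; cost 1
[col 1] JM: children J:{A}, M:{A} ∩→ {A}; cost 0
[col 1] GJMX: children GX:{A,T}, JM:{A} ∩→ {A}; cost 0
[col 1] GJMPX: children GJMX:{A}, P:{T} ∪→ {A,T}; cost 1
[col 2] GX: children G:{A}, X:{T} ∪→ {A,T}; cost 1
[col 2] JM: children J:{T}, M:{G} ∪→ {G,T}; cost 1
[col 2] GJMX: children GX:{A,T}, JM:{G,T} ∩→ {T}; cost 0
[col 2] GJMPX: children GJMX:{T}, P:{G} ∪→ {G,T}; cost 1
[col 3] GX: children G:{A}, X:{G} ∪→ {A,G}; cost 1
[col 3] JM: children J:{A}, M:{A} ∩→ {A}; cost 0
[col 3] GJMX: children GX:{A,G}, JM:{A} ∩→ {A}; cost 0
[col 3] GJMPX: children GJMX:{A}, P:{C} ∪→ {A,C}; cost 1
[col 4] GX: children G:{C}, X:{A} ∪→ {A,C}; cost 1
[col 4] JM: children J:{G}, M:{T} ∪→ {G,T}; cost 1
[col 4] GJMX: children GX:{A,C}, JM:{G,T} ∪→ {A,C,G,T}; cost 1
[col 4] GJMPX: children GJMX:{A,C,G,T}, P:{T} ∩→ {T}; cost 0
[col 5] GX: children G:{G}, X:{T} ∪→ {G,T}; cost 1
[col 5] JM: children J:{T}, M:{C} ∪→ {C,T}; cost 1
[col 5] GJMX: children GX:{G,T}, JM:{C,T} ∩→ {T}; cost 0
[col 5] GJMPX: children GJMX:{T}, P:{A} ∪→ {A,T}; cost 1
per-site changes: [2, 2, 3, 2, 3, 3]; total = 15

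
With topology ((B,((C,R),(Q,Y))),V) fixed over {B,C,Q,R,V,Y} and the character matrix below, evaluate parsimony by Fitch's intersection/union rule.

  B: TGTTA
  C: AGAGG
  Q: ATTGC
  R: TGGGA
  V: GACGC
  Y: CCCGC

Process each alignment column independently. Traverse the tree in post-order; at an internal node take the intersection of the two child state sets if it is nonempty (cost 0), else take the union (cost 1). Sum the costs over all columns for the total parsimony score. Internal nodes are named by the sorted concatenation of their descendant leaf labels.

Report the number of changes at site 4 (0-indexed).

3

[col 0] CR: children C:{A}, R:{T} ∪→ {A,T}; cost 1
[col 0] QY: children Q:{A}, Y:{C} ∪→ {A,C}; cost 1
[col 0] CQRY: children CR:{A,T}, QY:{A,C} ∩→ {A}; cost 0
[col 0] BCQRY: children B:{T}, CQRY:{A} ∪→ {A,T}; cost 1
[col 0] BCQRVY: children BCQRY:{A,T}, V:{G} ∪→ {A,G,T}; cost 1
[col 1] CR: children C:{G}, R:{G} ∩→ {G}; cost 0
[col 1] QY: children Q:{T}, Y:{C} ∪→ {C,T}; cost 1
[col 1] CQRY: children CR:{G}, QY:{C,T} ∪→ {C,G,T}; cost 1
[col 1] BCQRY: children B:{G}, CQRY:{C,G,T} ∩→ {G}; cost 0
[col 1] BCQRVY: children BCQRY:{G}, V:{A} ∪→ {A,G}; cost 1
[col 2] CR: children C:{A}, R:{G} ∪→ {A,G}; cost 1
[col 2] QY: children Q:{T}, Y:{C} ∪→ {C,T}; cost 1
[col 2] CQRY: children CR:{A,G}, QY:{C,T} ∪→ {A,C,G,T}; cost 1
[col 2] BCQRY: children B:{T}, CQRY:{A,C,G,T} ∩→ {T}; cost 0
[col 2] BCQRVY: children BCQRY:{T}, V:{C} ∪→ {C,T}; cost 1
[col 3] CR: children C:{G}, R:{G} ∩→ {G}; cost 0
[col 3] QY: children Q:{G}, Y:{G} ∩→ {G}; cost 0
[col 3] CQRY: children CR:{G}, QY:{G} ∩→ {G}; cost 0
[col 3] BCQRY: children B:{T}, CQRY:{G} ∪→ {G,T}; cost 1
[col 3] BCQRVY: children BCQRY:{G,T}, V:{G} ∩→ {G}; cost 0
[col 4] CR: children C:{G}, R:{A} ∪→ {A,G}; cost 1
[col 4] QY: children Q:{C}, Y:{C} ∩→ {C}; cost 0
[col 4] CQRY: children CR:{A,G}, QY:{C} ∪→ {A,C,G}; cost 1
[col 4] BCQRY: children B:{A}, CQRY:{A,C,G} ∩→ {A}; cost 0
[col 4] BCQRVY: children BCQRY:{A}, V:{C} ∪→ {A,C}; cost 1
per-site changes: [4, 3, 4, 1, 3]; total = 15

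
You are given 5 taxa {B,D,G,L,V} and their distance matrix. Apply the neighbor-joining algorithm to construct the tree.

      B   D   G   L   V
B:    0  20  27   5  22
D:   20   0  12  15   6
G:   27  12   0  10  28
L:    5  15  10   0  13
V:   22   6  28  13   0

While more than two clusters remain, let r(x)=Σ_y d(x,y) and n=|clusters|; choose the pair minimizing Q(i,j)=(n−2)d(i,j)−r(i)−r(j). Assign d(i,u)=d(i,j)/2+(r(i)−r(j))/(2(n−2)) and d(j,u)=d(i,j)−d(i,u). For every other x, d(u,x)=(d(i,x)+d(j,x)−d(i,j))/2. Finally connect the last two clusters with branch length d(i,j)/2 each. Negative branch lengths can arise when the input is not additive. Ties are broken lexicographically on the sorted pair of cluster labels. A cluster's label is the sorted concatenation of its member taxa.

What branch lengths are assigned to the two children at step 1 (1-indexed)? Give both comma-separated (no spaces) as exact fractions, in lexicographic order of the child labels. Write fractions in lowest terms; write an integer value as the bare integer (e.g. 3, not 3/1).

step 1: merge (D,V) at d=6, Q=-104; branch lengths D→1/3, V→17/3; new cluster DV
  updated: d(B,DV)=18, d(DV,G)=17, d(DV,L)=11
step 2: merge (B,L) at d=5, Q=-66; branch lengths B→17/2, L→-7/2; new cluster BL
  updated: d(BL,DV)=12, d(BL,G)=16
step 3: merge (BL,DV) at d=12, Q=-45; branch lengths BL→11/2, DV→13/2; new cluster BDLV
  updated: d(BDLV,G)=21/2
step 4: merge (BDLV,G) at d=21/2; branch lengths BDLV→21/4, G→21/4; new cluster BDGLV
final tree: (((B:17/2,L:-7/2):11/2,(D:1/3,V:17/3):13/2):21/4,G:21/4)
total length: 67/2

1/3,17/3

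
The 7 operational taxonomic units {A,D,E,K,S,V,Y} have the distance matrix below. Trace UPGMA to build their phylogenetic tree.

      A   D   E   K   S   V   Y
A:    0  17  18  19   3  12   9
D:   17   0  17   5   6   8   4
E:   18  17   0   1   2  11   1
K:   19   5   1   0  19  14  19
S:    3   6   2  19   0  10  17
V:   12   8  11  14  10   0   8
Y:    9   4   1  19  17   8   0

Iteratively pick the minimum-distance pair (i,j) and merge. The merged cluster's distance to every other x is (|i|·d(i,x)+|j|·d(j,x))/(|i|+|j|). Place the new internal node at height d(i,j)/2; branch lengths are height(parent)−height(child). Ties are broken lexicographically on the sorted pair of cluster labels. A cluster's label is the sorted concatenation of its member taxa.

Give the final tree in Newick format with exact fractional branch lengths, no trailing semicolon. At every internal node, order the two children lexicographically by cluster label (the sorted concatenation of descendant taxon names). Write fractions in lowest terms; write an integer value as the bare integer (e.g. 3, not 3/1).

1. join E+K (d=1) ⇒ EK; edges |E|=1/2, |K|=1/2
  updated: d(A,EK)=37/2, d(D,EK)=11, d(EK,S)=21/2, d(EK,V)=25/2, d(EK,Y)=10
2. join A+S (d=3) ⇒ AS; edges |A|=3/2, |S|=3/2
  updated: d(AS,D)=23/2, d(AS,EK)=29/2, d(AS,V)=11, d(AS,Y)=13
3. join D+Y (d=4) ⇒ DY; edges |D|=2, |Y|=2
  updated: d(AS,DY)=49/4, d(DY,EK)=21/2, d(DY,V)=8
4. join DY+V (d=8) ⇒ DVY; edges |DY|=2, |V|=4
  updated: d(AS,DVY)=71/6, d(DVY,EK)=67/6
5. join DVY+EK (d=67/6) ⇒ DEKVY; edges |DVY|=19/12, |EK|=61/12
  updated: d(AS,DEKVY)=129/10
6. join AS+DEKVY (d=129/10) ⇒ ADEKSVY; edges |AS|=99/20, |DEKVY|=13/15
final tree: ((A:3/2,S:3/2):99/20,(((D:2,Y:2):2,V:4):19/12,(E:1/2,K:1/2):61/12):13/15)
total length: 1589/60

((A:3/2,S:3/2):99/20,(((D:2,Y:2):2,V:4):19/12,(E:1/2,K:1/2):61/12):13/15)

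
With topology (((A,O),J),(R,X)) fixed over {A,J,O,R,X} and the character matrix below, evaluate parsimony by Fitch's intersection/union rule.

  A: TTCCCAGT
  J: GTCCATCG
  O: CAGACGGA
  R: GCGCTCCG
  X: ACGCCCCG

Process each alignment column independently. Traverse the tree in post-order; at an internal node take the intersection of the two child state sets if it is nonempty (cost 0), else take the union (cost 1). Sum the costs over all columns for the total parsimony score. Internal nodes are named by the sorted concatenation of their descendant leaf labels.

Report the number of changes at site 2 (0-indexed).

site 0, node AO: A={T} ∪ O={C} → {C,T} (+1)
site 0, node AJO: AO={C,T} ∪ J={G} → {C,G,T} (+1)
site 0, node RX: R={G} ∪ X={A} → {A,G} (+1)
site 0, node AJORX: AJO={C,G,T} ∩ RX={A,G} → {G} (+0)
site 1, node AO: A={T} ∪ O={A} → {A,T} (+1)
site 1, node AJO: AO={A,T} ∩ J={T} → {T} (+0)
site 1, node RX: R={C} ∩ X={C} → {C} (+0)
site 1, node AJORX: AJO={T} ∪ RX={C} → {C,T} (+1)
site 2, node AO: A={C} ∪ O={G} → {C,G} (+1)
site 2, node AJO: AO={C,G} ∩ J={C} → {C} (+0)
site 2, node RX: R={G} ∩ X={G} → {G} (+0)
site 2, node AJORX: AJO={C} ∪ RX={G} → {C,G} (+1)
site 3, node AO: A={C} ∪ O={A} → {A,C} (+1)
site 3, node AJO: AO={A,C} ∩ J={C} → {C} (+0)
site 3, node RX: R={C} ∩ X={C} → {C} (+0)
site 3, node AJORX: AJO={C} ∩ RX={C} → {C} (+0)
site 4, node AO: A={C} ∩ O={C} → {C} (+0)
site 4, node AJO: AO={C} ∪ J={A} → {A,C} (+1)
site 4, node RX: R={T} ∪ X={C} → {C,T} (+1)
site 4, node AJORX: AJO={A,C} ∩ RX={C,T} → {C} (+0)
site 5, node AO: A={A} ∪ O={G} → {A,G} (+1)
site 5, node AJO: AO={A,G} ∪ J={T} → {A,G,T} (+1)
site 5, node RX: R={C} ∩ X={C} → {C} (+0)
site 5, node AJORX: AJO={A,G,T} ∪ RX={C} → {A,C,G,T} (+1)
site 6, node AO: A={G} ∩ O={G} → {G} (+0)
site 6, node AJO: AO={G} ∪ J={C} → {C,G} (+1)
site 6, node RX: R={C} ∩ X={C} → {C} (+0)
site 6, node AJORX: AJO={C,G} ∩ RX={C} → {C} (+0)
site 7, node AO: A={T} ∪ O={A} → {A,T} (+1)
site 7, node AJO: AO={A,T} ∪ J={G} → {A,G,T} (+1)
site 7, node RX: R={G} ∩ X={G} → {G} (+0)
site 7, node AJORX: AJO={A,G,T} ∩ RX={G} → {G} (+0)
per-site changes: [3, 2, 2, 1, 2, 3, 1, 2]; total = 16

2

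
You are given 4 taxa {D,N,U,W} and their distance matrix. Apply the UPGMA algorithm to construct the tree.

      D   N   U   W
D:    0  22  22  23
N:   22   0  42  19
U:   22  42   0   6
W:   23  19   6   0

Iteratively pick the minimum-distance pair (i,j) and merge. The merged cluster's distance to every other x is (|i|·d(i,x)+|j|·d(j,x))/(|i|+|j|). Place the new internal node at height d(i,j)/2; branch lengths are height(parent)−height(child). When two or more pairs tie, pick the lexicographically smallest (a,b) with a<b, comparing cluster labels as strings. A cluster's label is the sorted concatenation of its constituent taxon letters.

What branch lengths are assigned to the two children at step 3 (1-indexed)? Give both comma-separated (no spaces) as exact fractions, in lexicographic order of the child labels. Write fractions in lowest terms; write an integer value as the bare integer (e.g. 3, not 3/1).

9/4,41/4

1. join U+W (d=6) ⇒ UW; edges |U|=3, |W|=3
  updated: d(D,UW)=45/2, d(N,UW)=61/2
2. join D+N (d=22) ⇒ DN; edges |D|=11, |N|=11
  updated: d(DN,UW)=53/2
3. join DN+UW (d=53/2) ⇒ DNUW; edges |DN|=9/4, |UW|=41/4
final tree: ((D:11,N:11):9/4,(U:3,W:3):41/4)
total length: 81/2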